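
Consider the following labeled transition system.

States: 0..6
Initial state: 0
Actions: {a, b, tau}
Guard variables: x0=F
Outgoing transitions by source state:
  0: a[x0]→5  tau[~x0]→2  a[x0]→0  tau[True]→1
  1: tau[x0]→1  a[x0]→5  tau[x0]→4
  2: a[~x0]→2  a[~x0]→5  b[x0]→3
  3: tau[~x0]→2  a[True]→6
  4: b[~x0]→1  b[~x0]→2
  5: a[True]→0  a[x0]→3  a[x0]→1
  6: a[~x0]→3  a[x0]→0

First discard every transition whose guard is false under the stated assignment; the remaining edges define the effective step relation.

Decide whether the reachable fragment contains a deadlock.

Answer: DEADLOCK at state 1

Working:
R = {0,1,2,5}
  0: tau→1  tau→2  [2 exit(s)]
  1: ∅  [STUCK]
  2: a→2  a→5  [2 exit(s)]
  5: a→0  [1 exit(s)]
Path to 1: tau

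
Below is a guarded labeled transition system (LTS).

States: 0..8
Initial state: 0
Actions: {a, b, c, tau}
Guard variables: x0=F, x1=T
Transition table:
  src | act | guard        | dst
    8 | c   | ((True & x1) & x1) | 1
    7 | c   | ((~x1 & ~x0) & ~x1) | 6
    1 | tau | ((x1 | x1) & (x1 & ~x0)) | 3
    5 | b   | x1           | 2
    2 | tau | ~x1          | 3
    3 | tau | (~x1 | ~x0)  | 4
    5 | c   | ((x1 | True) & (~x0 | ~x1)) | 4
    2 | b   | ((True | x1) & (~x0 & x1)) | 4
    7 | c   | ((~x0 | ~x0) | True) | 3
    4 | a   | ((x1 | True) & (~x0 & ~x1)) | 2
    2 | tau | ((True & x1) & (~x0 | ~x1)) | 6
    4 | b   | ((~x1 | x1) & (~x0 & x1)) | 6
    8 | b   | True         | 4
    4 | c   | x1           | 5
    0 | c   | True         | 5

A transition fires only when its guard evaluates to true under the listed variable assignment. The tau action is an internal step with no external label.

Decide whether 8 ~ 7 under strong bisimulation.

Answer: NOT BISIMILAR

Working:
Refine partition for ~:
  π0 = {{0,1,2,3,4,5,6,7,8}}
  π1 = {{0,7},{1,3},{2},{4,5,8},{6}}
  π2 = {{0},{1},{2},{3},{4},{5},{6},{7},{8}}
Fixed point at round 3; 9 class(es).
[8]={8}  [7]={7}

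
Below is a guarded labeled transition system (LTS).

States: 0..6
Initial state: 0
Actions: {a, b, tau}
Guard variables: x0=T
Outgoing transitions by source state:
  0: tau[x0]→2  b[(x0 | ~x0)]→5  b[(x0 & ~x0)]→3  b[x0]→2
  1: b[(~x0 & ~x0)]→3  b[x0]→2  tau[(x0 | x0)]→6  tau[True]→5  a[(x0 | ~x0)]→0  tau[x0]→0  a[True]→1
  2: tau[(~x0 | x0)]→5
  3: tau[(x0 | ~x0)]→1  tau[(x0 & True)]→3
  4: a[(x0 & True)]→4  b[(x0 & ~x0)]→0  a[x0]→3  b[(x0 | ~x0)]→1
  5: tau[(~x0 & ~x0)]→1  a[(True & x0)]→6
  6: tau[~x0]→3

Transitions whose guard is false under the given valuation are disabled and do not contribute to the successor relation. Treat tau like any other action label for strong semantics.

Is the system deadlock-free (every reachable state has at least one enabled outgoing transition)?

Answer: DEADLOCK at state 6

Working:
R = {0,2,5,6}
  0: b→2  b→5  tau→2  [3 out]
  2: tau→5  [1 out]
  5: a→6  [1 out]
  6: ∅  [deadlock]
Path to 6: b·a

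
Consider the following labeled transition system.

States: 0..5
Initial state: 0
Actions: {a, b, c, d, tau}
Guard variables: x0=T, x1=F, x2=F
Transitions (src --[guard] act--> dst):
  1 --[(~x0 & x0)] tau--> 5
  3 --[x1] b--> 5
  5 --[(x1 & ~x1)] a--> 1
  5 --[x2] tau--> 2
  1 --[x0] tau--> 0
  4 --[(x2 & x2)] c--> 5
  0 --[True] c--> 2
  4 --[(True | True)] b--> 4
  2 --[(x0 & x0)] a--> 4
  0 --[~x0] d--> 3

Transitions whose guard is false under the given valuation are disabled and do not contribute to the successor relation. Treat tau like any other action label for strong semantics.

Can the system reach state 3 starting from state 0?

Answer: UNREACHABLE

Analysis:
4 transition(s) survive guard evaluation.
L0 = {0}
L1 = {2}  cumulative {0,2}
L2 = {4}  cumulative {0,2,4}
Reachable = {0,2,4}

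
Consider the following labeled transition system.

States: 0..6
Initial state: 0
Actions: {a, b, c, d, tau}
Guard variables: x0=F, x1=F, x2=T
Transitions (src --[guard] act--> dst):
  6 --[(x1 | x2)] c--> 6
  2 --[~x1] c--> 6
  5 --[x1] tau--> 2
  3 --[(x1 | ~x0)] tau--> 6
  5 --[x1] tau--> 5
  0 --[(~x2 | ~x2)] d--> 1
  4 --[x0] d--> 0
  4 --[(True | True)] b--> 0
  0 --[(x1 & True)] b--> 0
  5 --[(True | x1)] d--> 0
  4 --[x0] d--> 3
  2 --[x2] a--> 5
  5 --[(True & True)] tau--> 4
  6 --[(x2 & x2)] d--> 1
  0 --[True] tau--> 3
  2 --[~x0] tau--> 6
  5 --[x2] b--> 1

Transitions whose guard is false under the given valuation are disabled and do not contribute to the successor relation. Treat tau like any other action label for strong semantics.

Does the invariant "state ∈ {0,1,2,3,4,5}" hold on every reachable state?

Answer: INVARIANT VIOLATED at state 6

Analysis:
Inv-set: {0,1,2,3,4,5}
Reach set: {0,1,3,6}
  0: ✓
  1: ✓
  3: ✓
  6: ✗ unsafe
reach 6 via tau·tau — violates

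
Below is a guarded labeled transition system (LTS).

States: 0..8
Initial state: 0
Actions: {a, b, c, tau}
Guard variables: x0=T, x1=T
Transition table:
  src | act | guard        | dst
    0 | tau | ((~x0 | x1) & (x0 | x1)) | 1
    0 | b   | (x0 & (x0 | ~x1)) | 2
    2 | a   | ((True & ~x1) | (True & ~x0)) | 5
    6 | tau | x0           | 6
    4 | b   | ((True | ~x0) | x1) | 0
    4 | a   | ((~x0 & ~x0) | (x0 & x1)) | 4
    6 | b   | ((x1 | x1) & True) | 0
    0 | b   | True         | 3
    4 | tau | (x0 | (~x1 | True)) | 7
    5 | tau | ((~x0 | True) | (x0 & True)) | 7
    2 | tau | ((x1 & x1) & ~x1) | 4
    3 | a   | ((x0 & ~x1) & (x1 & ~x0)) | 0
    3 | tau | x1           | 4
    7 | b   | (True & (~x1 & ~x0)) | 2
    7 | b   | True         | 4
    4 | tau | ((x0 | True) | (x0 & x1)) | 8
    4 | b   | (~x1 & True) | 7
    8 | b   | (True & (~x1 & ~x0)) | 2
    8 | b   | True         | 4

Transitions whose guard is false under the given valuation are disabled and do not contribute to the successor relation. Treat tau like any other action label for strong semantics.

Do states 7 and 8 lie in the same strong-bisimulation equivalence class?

Compute ~ classes (split until stable):
  π0 = {{0,1,2,3,4,5,6,7,8}}
  π1 = {{0,6},{1,2},{3,5},{4},{7,8}}
  π2 = {{0},{1,2},{3},{4},{5},{6},{7,8}}
Fixed point at round 3; 7 class(es).
7∈{7,8}, 8∈{7,8}

Answer: BISIMILAR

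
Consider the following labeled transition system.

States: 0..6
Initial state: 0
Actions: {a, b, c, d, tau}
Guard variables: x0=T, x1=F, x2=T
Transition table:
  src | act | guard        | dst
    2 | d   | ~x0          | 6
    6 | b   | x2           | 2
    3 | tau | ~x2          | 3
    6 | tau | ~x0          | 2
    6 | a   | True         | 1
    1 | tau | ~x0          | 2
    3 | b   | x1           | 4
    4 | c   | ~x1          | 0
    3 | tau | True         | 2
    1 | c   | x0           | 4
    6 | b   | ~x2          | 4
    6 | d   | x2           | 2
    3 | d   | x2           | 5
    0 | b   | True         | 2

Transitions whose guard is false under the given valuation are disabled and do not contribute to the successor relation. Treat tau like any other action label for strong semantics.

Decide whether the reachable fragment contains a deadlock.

Reachable = {0,2}
  0: b→2  [1 exit(s)]
  2: ∅  [deadlock]
Path to 2: b

Answer: DEADLOCK at state 2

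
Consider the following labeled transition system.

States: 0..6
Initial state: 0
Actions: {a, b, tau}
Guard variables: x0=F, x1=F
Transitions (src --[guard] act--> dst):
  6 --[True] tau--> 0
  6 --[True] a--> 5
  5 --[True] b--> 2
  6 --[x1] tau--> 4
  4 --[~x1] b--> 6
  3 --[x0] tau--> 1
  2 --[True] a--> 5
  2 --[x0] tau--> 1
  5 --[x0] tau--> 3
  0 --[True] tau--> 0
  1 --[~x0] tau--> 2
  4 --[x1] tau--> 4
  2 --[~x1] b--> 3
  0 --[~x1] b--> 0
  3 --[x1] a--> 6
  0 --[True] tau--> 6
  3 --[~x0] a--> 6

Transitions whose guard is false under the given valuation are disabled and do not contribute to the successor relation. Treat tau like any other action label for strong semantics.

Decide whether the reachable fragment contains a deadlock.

Answer: DEADLOCK-FREE

Analysis:
R = {0,2,3,5,6}
  0: b→0  tau→0  tau→6  [3 exit(s)]
  2: a→5  b→3  [2 exit(s)]
  3: a→6  [1 exit(s)]
  5: b→2  [1 exit(s)]
  6: a→5  tau→0  [2 exit(s)]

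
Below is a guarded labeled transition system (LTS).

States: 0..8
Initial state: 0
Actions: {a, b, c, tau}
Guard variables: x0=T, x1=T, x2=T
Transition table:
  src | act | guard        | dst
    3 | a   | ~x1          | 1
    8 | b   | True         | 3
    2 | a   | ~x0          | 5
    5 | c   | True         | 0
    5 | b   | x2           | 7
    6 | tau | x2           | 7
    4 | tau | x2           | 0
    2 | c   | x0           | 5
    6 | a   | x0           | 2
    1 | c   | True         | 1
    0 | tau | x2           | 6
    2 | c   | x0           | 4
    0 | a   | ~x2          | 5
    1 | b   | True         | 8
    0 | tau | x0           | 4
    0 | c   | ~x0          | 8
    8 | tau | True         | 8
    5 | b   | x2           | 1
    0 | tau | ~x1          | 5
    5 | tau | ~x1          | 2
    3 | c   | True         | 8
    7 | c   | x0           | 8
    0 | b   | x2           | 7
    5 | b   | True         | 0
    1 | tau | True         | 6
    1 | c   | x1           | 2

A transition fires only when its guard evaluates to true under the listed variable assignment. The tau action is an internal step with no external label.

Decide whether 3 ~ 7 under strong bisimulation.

Answer: BISIMILAR

Trace:
Bisimulation quotient by refinement:
  P[0] = {{0,1,2,3,4,5,6,7,8}}
  P[1] = {{0,8},{1},{2,3,7},{4},{5},{6}}
  P[2] = {{0},{1},{2},{3,7},{4},{5},{6},{8}}
8 equivalence class(es) (converged in 3)
3∈{3,7}, 7∈{3,7}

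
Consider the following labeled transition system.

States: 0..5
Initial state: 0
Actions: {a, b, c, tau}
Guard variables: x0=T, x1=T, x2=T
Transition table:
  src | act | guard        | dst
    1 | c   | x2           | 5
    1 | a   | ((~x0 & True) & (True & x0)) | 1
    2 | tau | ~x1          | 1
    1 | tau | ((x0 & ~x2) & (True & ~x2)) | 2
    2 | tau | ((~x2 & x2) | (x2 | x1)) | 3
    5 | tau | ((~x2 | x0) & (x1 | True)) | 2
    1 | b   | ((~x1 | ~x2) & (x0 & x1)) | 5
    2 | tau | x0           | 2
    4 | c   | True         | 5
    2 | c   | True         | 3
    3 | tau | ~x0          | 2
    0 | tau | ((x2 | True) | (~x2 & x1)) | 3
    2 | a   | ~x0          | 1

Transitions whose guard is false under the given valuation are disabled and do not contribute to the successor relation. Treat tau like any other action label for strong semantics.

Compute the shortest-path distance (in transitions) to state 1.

Answer: UNREACHABLE

Analysis:
Layered search for 1:
  depth 0: {0}
  depth 1: {3}
1 never appears.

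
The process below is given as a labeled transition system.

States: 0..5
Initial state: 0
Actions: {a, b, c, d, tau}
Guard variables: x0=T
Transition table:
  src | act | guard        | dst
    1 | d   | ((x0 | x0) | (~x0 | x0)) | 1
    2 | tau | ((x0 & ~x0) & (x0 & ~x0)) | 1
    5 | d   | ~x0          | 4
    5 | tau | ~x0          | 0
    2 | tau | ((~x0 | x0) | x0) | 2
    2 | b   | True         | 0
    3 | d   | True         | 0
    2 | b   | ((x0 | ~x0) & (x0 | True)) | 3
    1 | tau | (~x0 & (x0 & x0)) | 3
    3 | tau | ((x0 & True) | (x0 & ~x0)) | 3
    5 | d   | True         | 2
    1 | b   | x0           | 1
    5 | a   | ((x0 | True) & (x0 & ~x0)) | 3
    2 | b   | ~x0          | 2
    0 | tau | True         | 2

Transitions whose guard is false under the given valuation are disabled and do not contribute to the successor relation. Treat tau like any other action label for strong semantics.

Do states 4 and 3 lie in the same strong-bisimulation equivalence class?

Bisimulation quotient by refinement:
  π0 = {{0,1,2,3,4,5}}
  π1 = {{0},{1},{2},{3},{4},{5}}
stable after 2 split(s): 6 block(s)
class of 4: {4}; class of 3: {3}

Answer: NOT BISIMILAR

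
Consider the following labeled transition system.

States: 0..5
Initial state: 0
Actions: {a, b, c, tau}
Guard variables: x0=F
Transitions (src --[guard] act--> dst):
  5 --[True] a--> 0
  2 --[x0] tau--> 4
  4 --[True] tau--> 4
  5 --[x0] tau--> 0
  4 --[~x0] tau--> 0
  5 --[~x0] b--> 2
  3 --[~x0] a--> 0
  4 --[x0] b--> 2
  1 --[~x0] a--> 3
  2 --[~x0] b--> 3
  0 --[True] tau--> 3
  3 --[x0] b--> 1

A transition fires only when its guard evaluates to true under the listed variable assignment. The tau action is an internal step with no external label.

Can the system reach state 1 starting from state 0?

Answer: UNREACHABLE

Trace:
8 transition(s) survive guard evaluation.
depth 0: {0}
depth 1: {3}  now seen {0,3}
Reach set: {0,3}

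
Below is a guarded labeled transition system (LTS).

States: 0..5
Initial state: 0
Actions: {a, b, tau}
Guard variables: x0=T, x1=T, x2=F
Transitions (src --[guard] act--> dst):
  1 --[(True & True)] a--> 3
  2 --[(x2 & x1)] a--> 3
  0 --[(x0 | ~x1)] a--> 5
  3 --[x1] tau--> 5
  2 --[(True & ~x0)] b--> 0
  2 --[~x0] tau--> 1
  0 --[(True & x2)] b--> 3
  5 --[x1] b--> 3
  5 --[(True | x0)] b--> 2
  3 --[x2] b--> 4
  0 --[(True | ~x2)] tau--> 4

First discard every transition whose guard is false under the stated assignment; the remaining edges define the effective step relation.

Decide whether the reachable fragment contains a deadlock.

Answer: DEADLOCK at state 2

Trace:
R = {0,2,3,4,5}
  0: a→5  tau→4  [2 out]
  2: ∅  [STUCK]
  3: tau→5  [1 out]
  4: ∅  [STUCK]
  5: b→2  b→3  [2 out]
trace reaching 2: a·b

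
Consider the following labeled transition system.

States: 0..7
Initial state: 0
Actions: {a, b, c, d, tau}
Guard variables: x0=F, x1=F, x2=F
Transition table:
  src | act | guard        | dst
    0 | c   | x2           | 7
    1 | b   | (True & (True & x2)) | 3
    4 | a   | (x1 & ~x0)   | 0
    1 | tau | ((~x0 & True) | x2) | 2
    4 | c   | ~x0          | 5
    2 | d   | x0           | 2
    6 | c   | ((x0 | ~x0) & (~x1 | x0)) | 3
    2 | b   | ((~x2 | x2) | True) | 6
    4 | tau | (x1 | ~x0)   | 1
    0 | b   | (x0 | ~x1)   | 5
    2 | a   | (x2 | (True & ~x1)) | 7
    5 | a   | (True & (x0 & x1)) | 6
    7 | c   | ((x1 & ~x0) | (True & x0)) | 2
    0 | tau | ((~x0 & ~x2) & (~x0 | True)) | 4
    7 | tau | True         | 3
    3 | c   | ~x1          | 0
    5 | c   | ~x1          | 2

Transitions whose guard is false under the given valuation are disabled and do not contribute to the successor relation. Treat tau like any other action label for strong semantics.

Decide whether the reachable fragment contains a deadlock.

Reach set: {0,1,2,3,4,5,6,7}
  0: b→5  tau→4  [deg 2]
  1: tau→2  [deg 1]
  2: a→7  b→6  [deg 2]
  3: c→0  [deg 1]
  4: c→5  tau→1  [deg 2]
  5: c→2  [deg 1]
  6: c→3  [deg 1]
  7: tau→3  [deg 1]

Answer: DEADLOCK-FREE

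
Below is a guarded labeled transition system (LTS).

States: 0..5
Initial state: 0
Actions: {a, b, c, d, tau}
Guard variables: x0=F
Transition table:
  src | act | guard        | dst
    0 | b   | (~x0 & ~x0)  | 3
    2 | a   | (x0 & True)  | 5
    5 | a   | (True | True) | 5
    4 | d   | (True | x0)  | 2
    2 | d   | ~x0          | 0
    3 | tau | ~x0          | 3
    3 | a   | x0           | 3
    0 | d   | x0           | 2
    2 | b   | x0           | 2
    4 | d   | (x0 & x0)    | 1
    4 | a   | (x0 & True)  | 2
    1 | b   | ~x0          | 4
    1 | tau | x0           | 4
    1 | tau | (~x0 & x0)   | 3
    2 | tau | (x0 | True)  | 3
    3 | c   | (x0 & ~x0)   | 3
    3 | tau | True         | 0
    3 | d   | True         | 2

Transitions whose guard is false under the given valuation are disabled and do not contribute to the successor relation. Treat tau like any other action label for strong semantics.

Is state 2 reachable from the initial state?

Answer: REACHABLE

Working:
9 transition(s) survive guard evaluation.
Layer 0: {0}
Layer 1: {3}  total {0,3}
Layer 2: {2}  total {0,2,3}
Reachable = {0,2,3}
witness 2: b·d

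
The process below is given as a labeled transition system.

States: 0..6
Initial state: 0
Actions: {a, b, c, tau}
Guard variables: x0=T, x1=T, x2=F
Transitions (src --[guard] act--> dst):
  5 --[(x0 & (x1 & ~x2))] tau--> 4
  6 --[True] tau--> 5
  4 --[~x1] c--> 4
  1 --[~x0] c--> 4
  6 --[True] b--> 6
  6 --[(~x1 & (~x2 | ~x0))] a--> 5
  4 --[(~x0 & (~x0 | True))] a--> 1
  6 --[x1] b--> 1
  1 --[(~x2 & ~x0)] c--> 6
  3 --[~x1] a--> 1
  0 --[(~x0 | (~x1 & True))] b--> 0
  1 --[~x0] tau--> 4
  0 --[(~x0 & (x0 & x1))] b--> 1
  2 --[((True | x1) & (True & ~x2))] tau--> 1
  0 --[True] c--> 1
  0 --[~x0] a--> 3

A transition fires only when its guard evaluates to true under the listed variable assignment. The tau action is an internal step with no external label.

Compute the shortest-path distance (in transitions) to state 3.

Layered search for 3:
  depth 0: {0}
  depth 1: {1}
3 never appears.

Answer: UNREACHABLE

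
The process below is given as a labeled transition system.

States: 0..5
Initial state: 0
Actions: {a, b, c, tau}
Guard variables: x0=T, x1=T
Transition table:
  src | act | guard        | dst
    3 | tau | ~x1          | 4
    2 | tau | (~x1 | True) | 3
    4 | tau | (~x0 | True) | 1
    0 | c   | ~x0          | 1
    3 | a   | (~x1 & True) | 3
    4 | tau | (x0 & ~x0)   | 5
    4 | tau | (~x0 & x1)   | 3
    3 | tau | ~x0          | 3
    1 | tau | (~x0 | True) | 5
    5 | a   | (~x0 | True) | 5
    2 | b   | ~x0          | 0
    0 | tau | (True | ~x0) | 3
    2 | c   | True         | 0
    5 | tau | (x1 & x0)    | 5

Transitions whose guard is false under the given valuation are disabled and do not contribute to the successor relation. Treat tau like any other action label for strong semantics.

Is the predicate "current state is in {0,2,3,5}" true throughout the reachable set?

Answer: INVARIANT HOLDS

Analysis:
Safe = {0,2,3,5}
Reach set: {0,3}
  0: safe
  3: safe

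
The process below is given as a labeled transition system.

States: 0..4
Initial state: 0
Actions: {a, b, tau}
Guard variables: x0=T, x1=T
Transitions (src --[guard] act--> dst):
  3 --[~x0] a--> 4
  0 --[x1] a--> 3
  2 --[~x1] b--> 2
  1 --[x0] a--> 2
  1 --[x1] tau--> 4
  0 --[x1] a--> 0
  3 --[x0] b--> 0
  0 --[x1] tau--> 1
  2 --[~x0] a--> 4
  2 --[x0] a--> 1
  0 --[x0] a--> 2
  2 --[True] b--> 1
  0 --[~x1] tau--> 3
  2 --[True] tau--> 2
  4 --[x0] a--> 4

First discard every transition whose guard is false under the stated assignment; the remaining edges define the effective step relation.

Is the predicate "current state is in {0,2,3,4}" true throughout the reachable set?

Inv-set: {0,2,3,4}
R = {0,1,2,3,4}
  0: ok
  1: VIOLATES
  2: ok
  3: ok
  4: ok
reach 1 via tau — violates

Answer: INVARIANT VIOLATED at state 1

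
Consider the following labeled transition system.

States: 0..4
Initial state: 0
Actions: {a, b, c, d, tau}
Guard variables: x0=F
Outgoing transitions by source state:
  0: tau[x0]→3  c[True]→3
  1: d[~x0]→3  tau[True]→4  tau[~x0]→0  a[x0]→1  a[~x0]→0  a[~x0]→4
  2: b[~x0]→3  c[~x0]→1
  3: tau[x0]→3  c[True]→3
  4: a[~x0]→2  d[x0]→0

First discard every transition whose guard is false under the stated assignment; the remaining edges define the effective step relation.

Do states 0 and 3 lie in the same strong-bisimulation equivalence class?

Answer: BISIMILAR

Trace:
Compute ~ classes (split until stable):
  π0 = {{0,1,2,3,4}}
  π1 = {{0,3},{1},{2},{4}}
4 equivalence class(es) (converged in 2)
0∈{0,3}, 3∈{0,3}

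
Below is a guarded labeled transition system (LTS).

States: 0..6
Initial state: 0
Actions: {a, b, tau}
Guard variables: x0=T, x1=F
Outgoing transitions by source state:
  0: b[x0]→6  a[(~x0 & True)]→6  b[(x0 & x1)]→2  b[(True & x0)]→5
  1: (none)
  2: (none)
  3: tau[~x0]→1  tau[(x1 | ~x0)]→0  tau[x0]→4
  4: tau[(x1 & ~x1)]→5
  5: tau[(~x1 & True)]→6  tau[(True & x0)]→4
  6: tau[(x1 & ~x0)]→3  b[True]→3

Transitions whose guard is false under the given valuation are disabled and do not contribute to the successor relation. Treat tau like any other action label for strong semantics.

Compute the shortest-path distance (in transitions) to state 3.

Breadth-first toward 3:
  Layer 0: {0}
  Layer 1: {5,6}
  Layer 2: {3,4}
depth(3)=2, e.g. b·b

Answer: 2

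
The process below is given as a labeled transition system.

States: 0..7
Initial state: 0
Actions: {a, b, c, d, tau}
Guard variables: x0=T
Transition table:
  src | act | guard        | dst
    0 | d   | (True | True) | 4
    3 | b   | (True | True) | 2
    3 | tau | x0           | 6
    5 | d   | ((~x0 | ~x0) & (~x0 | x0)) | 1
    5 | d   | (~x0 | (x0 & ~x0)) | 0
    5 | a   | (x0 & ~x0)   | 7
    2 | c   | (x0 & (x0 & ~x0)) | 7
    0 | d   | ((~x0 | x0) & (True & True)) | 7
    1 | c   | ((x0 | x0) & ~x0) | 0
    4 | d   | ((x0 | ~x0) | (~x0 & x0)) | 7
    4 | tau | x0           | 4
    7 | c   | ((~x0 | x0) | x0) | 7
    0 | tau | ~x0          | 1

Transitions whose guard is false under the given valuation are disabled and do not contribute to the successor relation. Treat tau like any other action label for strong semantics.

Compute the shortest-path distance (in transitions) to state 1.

Answer: UNREACHABLE

Working:
BFS to 1:
  depth 0: {0}
  depth 1: {4,7}
1 never appears.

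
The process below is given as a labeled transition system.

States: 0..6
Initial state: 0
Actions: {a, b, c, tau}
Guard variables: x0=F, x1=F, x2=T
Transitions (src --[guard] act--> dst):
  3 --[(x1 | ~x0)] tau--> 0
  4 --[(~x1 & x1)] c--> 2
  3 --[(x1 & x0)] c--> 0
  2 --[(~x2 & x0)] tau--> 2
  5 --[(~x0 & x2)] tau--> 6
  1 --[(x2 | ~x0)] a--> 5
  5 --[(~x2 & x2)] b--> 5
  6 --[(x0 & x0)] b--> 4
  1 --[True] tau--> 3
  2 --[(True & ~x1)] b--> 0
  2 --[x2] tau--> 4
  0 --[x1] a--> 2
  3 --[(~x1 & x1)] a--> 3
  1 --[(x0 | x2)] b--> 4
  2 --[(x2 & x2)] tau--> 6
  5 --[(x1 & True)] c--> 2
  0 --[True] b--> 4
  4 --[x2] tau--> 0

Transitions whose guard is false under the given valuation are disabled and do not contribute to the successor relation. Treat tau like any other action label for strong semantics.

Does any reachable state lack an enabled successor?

Reach set: {0,4}
  0: b→4  [1 out]
  4: tau→0  [1 out]

Answer: DEADLOCK-FREE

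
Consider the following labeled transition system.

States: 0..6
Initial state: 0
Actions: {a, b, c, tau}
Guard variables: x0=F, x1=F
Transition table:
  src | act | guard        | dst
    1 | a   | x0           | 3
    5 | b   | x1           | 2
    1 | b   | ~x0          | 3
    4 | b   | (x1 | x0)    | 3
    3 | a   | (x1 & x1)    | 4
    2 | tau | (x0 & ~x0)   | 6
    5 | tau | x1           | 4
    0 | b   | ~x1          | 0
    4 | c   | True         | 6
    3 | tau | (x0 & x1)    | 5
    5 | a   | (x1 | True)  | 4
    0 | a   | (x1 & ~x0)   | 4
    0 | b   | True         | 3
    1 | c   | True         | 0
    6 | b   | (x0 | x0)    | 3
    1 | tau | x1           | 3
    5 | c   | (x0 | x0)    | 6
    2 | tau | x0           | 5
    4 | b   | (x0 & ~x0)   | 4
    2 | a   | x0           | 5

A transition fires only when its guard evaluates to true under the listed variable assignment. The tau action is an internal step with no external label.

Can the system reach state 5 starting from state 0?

Answer: UNREACHABLE

Analysis:
6 transition(s) survive guard evaluation.
Layer 0: {0}
Layer 1: {3}  total {0,3}
Reach set: {0,3}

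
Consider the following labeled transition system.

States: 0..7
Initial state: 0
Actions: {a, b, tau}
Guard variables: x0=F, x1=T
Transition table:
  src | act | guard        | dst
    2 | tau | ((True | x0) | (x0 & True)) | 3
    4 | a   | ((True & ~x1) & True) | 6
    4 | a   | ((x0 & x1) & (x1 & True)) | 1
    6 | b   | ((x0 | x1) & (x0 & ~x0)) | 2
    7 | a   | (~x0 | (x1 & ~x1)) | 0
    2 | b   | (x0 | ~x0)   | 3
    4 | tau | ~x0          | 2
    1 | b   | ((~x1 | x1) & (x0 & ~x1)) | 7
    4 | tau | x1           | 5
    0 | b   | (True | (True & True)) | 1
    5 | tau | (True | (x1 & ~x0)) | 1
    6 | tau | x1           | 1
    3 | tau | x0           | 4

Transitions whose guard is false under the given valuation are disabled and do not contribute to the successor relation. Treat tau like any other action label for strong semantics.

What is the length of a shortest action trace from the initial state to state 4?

BFS to 4:
  L0 = {0}
  L1 = {1}
4 never appears.

Answer: UNREACHABLE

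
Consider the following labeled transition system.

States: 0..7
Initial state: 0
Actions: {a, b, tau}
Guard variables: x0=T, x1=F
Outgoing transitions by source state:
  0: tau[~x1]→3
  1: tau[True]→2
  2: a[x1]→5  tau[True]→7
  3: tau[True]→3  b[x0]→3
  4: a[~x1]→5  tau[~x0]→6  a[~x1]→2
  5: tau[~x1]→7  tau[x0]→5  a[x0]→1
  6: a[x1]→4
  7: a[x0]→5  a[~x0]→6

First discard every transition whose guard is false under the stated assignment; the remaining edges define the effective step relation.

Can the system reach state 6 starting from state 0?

Answer: UNREACHABLE

Trace:
Guard filter leaves 11 enabled edge(s).
depth 0: {0}
depth 1: {3}  total {0,3}
R = {0,3}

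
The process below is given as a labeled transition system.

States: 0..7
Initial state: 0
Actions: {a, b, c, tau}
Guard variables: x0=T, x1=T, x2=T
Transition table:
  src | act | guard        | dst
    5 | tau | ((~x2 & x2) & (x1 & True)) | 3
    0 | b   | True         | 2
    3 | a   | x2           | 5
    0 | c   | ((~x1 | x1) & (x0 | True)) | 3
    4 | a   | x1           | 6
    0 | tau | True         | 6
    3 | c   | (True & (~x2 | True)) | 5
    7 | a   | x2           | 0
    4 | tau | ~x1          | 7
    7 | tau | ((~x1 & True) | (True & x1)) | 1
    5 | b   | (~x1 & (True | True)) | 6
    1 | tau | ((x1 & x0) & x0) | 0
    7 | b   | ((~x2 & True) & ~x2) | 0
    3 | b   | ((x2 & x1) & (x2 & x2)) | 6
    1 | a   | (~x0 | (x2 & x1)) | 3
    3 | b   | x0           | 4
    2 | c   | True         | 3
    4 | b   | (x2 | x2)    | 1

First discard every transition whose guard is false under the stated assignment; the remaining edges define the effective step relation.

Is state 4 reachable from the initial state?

Answer: REACHABLE

Trace:
After dropping false guards: 14 live edges.
Layer 0: {0}
Layer 1: {2,3,6}  cumulative {0,2,3,6}
Layer 2: {4,5}  cumulative {0,2,3,4,5,6}
Layer 3: {1}  cumulative {0,1,2,3,4,5,6}
R = {0,1,2,3,4,5,6}
trace reaching 4: c·b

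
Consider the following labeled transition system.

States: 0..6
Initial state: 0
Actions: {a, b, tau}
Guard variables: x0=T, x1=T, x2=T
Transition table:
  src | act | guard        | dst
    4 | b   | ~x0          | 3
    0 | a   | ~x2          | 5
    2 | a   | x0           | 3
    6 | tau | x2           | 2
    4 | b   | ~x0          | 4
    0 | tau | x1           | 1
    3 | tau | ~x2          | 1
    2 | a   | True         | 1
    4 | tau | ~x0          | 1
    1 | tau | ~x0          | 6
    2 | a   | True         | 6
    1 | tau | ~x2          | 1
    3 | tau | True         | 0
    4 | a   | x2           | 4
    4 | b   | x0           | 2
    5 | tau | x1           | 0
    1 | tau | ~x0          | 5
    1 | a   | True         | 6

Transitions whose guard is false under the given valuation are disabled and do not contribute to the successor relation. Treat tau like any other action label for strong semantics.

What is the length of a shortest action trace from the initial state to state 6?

Layered search for 6:
  Layer 0: {0}
  Layer 1: {1}
  Layer 2: {6}
first hit 6 at d=2 via tau·a

Answer: 2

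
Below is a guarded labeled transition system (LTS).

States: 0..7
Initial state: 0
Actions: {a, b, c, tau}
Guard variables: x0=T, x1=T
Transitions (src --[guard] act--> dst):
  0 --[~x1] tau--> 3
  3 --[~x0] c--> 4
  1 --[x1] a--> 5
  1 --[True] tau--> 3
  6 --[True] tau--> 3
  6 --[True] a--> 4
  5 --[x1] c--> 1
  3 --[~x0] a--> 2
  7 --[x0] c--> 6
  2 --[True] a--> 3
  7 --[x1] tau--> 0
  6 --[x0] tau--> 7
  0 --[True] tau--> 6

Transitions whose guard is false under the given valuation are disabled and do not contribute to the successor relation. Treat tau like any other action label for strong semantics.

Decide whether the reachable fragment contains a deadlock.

Reach set: {0,3,4,6,7}
  0: tau→6  [1 out]
  3: ∅  [no exit]
  4: ∅  [no exit]
  6: a→4  tau→3  tau→7  [3 out]
  7: c→6  tau→0  [2 out]
trace reaching 3: tau·tau

Answer: DEADLOCK at state 3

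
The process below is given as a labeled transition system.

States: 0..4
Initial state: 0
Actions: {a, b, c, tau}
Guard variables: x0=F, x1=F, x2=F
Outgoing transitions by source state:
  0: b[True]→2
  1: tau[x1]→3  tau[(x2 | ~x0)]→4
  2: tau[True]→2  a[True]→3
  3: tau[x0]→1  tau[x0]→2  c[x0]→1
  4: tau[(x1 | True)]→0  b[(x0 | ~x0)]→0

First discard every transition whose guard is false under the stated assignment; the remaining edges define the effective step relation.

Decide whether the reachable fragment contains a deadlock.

Answer: DEADLOCK at state 3

Working:
Reach set: {0,2,3}
  0: b→2  [deg 1]
  2: a→3  tau→2  [deg 2]
  3: ∅  [deadlock]
witness 3: b·a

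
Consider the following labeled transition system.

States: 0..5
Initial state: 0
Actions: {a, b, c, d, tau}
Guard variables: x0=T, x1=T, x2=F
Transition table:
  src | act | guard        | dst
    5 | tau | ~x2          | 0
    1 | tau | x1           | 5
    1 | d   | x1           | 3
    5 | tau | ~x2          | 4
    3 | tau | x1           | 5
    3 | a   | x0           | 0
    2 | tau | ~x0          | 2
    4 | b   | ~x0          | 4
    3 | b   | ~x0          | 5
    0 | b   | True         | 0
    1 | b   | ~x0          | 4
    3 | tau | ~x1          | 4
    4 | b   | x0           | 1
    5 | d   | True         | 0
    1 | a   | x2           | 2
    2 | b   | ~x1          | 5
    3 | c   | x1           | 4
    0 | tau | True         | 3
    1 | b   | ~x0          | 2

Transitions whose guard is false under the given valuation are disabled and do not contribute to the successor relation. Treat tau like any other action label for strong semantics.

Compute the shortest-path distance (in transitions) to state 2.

Breadth-first toward 2:
  Layer 0: {0}
  Layer 1: {3}
  Layer 2: {4,5}
  Layer 3: {1}
2 never appears.

Answer: UNREACHABLE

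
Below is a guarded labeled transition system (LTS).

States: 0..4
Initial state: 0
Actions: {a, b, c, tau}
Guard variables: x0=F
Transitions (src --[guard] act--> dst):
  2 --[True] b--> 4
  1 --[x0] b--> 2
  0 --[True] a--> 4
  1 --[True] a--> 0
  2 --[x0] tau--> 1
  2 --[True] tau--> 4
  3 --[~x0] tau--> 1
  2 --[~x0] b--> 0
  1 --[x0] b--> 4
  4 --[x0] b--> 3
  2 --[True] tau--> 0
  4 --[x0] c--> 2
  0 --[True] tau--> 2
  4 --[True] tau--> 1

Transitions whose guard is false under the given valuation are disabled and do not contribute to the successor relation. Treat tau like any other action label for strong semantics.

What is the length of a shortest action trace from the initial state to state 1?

Breadth-first toward 1:
  Layer 0: {0}
  Layer 1: {2,4}
  Layer 2: {1}
depth(1)=2, e.g. a·tau

Answer: 2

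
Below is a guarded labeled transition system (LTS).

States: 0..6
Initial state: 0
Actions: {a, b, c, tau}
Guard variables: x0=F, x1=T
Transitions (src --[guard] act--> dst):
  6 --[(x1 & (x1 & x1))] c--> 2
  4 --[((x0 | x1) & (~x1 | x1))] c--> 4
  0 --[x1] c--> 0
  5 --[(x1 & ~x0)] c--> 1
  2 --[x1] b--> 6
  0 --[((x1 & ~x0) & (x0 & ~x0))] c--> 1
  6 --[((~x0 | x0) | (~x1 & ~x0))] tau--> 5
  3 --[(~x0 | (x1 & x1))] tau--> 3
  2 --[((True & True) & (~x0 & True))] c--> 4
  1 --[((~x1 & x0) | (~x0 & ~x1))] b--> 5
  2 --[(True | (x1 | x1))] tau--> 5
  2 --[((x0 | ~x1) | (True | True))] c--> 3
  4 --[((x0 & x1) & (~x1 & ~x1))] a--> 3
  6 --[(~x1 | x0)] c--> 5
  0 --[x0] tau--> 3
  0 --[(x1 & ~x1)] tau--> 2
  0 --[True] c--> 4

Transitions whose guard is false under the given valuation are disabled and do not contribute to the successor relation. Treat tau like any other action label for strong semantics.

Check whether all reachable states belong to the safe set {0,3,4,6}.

Safe = {0,3,4,6}
Reachable = {0,4}
  0: ok
  4: ok

Answer: INVARIANT HOLDS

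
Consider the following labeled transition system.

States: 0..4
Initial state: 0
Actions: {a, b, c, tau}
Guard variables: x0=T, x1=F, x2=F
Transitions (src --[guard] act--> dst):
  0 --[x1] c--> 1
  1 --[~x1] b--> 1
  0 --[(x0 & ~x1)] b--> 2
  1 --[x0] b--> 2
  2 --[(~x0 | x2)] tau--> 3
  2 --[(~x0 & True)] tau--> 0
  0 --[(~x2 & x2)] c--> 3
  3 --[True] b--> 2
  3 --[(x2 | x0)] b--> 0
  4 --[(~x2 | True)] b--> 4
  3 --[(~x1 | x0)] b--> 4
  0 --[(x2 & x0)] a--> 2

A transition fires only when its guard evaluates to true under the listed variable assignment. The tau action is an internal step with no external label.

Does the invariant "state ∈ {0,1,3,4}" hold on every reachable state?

Safe = {0,1,3,4}
Reach set: {0,2}
  0: ✓
  2: ✗ unsafe
counterexample path to 2: b

Answer: INVARIANT VIOLATED at state 2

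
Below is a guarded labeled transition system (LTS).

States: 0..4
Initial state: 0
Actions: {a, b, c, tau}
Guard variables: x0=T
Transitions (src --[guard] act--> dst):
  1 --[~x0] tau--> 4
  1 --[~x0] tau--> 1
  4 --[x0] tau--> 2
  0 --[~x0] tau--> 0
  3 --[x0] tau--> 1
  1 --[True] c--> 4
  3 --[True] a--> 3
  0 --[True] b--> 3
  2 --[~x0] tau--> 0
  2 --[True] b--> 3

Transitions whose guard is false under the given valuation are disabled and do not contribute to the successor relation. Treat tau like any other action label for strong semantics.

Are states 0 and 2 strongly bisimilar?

Refine partition for ~:
  P[0] = {{0,1,2,3,4}}
  P[1] = {{0,2},{1},{3},{4}}
Fixed point at round 2; 4 class(es).
[0]={0,2}  [2]={0,2}

Answer: BISIMILAR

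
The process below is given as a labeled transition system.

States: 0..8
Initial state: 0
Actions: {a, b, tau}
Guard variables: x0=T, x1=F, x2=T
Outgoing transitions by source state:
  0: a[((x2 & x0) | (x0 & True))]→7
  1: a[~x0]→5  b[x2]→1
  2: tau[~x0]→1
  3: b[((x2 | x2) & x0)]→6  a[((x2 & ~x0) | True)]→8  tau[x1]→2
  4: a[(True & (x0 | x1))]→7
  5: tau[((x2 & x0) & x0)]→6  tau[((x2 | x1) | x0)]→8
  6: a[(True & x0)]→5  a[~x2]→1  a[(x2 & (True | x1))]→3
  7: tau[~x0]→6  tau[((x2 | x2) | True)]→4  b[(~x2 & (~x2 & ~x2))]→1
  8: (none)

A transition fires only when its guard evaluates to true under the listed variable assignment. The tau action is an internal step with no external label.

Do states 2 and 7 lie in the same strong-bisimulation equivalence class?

Refine partition for ~:
  π0 = {{0,1,2,3,4,5,6,7,8}}
  π1 = {{0,4,6},{1},{2,8},{3},{5,7}}
  π2 = {{0,4},{1},{2,8},{3},{5},{6},{7}}
7 equivalence class(es) (converged in 3)
class of 2: {2,8}; class of 7: {7}

Answer: NOT BISIMILAR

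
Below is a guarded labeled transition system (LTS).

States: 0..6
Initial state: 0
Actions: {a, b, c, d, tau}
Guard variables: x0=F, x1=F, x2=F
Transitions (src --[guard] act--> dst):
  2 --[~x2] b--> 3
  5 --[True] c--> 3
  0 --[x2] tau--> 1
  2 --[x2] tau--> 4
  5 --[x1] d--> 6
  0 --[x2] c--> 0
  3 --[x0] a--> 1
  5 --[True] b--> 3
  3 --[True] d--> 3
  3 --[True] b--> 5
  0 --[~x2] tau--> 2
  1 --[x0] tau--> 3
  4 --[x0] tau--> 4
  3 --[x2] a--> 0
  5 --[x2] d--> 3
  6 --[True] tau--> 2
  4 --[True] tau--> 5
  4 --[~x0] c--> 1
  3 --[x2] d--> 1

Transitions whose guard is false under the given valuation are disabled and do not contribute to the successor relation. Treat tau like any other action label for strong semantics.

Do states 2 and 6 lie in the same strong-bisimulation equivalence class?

Answer: NOT BISIMILAR

Trace:
Compute ~ classes (split until stable):
  π0 = {{0,1,2,3,4,5,6}}
  π1 = {{0,6},{1},{2},{3},{4},{5}}
stable after 2 split(s): 6 block(s)
[2]={2}  [6]={0,6}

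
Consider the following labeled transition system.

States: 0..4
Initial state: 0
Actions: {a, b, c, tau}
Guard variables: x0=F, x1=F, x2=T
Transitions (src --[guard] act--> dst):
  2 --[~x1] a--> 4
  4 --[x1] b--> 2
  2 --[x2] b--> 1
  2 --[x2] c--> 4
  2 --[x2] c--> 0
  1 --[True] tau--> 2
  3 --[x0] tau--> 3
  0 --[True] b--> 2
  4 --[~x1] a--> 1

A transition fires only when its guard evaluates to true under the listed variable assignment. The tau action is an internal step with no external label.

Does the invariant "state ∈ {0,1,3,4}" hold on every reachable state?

Allowed set {0,1,3,4}
R = {0,1,2,4}
  0: safe
  1: safe
  2: VIOLATES
  4: safe
counterexample path to 2: b

Answer: INVARIANT VIOLATED at state 2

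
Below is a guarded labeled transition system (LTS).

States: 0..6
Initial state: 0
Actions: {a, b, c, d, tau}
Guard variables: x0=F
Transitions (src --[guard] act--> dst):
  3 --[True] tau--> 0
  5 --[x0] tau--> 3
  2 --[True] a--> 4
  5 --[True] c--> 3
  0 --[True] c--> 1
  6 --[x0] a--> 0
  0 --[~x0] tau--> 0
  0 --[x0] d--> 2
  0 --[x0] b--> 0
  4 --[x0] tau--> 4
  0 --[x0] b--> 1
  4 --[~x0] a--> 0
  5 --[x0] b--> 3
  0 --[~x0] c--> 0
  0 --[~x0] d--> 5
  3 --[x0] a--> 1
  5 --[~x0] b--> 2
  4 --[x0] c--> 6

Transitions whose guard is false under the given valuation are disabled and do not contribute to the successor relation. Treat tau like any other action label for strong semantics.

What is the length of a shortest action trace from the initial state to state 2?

BFS to 2:
  depth 0: {0}
  depth 1: {1,5}
  depth 2: {2,3}
depth(2)=2, e.g. d·b

Answer: 2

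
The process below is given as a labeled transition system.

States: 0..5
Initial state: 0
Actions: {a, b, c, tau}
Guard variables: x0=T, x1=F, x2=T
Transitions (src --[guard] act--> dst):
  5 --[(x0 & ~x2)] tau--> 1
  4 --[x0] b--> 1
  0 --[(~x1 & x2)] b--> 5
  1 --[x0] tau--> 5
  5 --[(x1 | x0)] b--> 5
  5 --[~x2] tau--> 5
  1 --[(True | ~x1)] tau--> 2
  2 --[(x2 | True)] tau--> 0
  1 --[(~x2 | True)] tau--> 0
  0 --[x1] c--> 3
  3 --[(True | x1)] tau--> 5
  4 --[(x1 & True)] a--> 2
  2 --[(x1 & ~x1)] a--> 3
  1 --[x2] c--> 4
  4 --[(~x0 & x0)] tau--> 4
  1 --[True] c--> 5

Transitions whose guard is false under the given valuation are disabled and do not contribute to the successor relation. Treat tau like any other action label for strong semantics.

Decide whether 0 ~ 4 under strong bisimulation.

Refine partition for ~:
  π0 = {{0,1,2,3,4,5}}
  π1 = {{0,4,5},{1},{2,3}}
  π2 = {{0,5},{1},{2,3},{4}}
4 equivalence class(es) (converged in 3)
0∈{0,5}, 4∈{4}

Answer: NOT BISIMILAR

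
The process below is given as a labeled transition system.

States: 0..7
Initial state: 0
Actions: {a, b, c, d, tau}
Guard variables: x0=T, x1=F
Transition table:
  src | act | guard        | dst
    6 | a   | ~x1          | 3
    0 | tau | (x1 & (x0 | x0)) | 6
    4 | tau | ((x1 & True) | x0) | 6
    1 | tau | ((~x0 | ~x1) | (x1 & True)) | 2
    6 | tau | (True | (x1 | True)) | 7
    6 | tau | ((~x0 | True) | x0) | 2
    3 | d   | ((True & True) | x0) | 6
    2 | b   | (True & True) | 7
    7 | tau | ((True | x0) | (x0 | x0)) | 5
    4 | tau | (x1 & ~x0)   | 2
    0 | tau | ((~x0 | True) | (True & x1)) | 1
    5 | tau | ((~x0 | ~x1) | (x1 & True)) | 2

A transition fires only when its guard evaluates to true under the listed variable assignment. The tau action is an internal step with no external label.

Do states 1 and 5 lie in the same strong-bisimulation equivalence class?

Compute ~ classes (split until stable):
  π0 = {{0,1,2,3,4,5,6,7}}
  π1 = {{0,1,4,5,7},{2},{3},{6}}
  π2 = {{0,7},{1,5},{2},{3},{4},{6}}
6 equivalence class(es) (converged in 3)
class of 1: {1,5}; class of 5: {1,5}

Answer: BISIMILAR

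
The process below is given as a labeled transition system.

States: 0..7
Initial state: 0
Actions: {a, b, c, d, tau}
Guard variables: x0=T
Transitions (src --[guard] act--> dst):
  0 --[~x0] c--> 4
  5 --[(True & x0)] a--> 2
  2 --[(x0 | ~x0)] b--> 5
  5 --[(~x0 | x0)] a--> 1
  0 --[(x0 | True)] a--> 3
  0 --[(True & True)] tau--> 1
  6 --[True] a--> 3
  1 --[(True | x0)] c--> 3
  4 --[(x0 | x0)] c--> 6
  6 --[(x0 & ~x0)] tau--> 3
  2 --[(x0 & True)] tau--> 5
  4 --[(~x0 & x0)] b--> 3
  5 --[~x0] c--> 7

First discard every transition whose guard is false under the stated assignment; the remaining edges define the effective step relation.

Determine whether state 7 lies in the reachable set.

Answer: UNREACHABLE

Working:
9 transition(s) survive guard evaluation.
Layer 0: {0}
Layer 1: {1,3}  total {0,1,3}
R = {0,1,3}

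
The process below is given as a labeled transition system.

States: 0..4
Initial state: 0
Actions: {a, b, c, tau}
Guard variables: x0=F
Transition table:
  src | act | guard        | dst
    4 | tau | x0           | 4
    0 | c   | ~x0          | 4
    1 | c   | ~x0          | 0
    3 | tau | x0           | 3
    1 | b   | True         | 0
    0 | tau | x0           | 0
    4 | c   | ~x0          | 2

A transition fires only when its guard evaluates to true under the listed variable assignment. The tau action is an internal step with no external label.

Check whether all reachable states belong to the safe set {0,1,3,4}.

Allowed set {0,1,3,4}
R = {0,2,4}
  0: ok
  2: VIOLATES
  4: ok
counterexample path to 2: c·c

Answer: INVARIANT VIOLATED at state 2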